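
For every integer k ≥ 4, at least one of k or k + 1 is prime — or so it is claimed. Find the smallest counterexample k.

Check each integer k ≥ 4 in order until k, k + 1 are both composite.
k = 4: 5 is prime.
k = 5: 5 is prime.
k = 6: 7 is prime.
k = 7: 7 is prime.
k = 8: 8 = 2 × 4; 9 = 3 × 3 — both composite.
Hence k = 8 is a counterexample.

k = 8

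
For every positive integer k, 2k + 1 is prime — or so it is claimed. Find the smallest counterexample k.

Check each positive integer k in order until 2k + 1 is not prime.
k = 1: 2k + 1 = 3, prime.
k = 2: 2k + 1 = 5, prime.
k = 3: 2k + 1 = 7, prime.
k = 4: 2k + 1 = 9 = 3 × 3, composite.

k = 4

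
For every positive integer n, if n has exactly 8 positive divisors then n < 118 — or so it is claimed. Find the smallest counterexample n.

n = 128

Check each positive integer n in order until n has exactly 8 positive divisors but the claim fails.
For n = 24, 30, 40, 42, …, 105, 110, 114 the conclusion holds.
n = 128: τ(128) = 8; 128 ≥ 118.
Hence n = 128 is a counterexample.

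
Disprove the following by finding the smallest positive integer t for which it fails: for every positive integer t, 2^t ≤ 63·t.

t = 10

For t = 1, 2, 3, 4, 5, 6, 7, 8, 9 the conclusion holds.
t = 10: 2^t = 1024 and 63·t = 630, so 1024 > 630.
Hence t = 10 is a counterexample.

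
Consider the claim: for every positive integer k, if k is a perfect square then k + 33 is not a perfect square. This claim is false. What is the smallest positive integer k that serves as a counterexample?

k = 1: 1 + 33 = 34, not a perfect square.
k = 4: 4 + 33 = 37, not a perfect square.
k = 9: 9 + 33 = 42, not a perfect square.
k = 16: 16 = 4² and 16 + 33 = 49 = 7².
Thus k = 16 disproves the claim, and no smaller k works.

k = 16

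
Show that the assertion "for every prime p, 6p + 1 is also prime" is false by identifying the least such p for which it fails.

A counterexample is any prime p such that 6p + 1 is not prime; we check each in order.
p = 2: 6p + 1 = 13, prime.
p = 3: 6p + 1 = 19, prime.
p = 5: 6p + 1 = 31, prime.
p = 7: 6p + 1 = 43, prime.
p = 11: 6p + 1 = 67, prime.
p = 13: 6p + 1 = 79, prime.
p = 17: 6p + 1 = 103, prime.
p = 19: 6p + 1 = 115 = 5 × 23, not prime.
Hence p = 19 is a counterexample.

p = 19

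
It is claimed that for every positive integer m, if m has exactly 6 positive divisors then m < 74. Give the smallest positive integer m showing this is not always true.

For m = 12, 18, 20, 28, …, 52, 63, 68 the conclusion holds.
m = 75: τ(75) = 6; 75 ≥ 74.

m = 75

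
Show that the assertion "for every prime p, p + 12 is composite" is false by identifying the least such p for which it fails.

A counterexample is any prime p such that p + 12 is prime; we check each in order.
For p = 2, 3 the conclusion holds.
p = 5: p + 12 = 17, prime — not composite.
Thus p = 5 disproves the claim, and no smaller p works.

p = 5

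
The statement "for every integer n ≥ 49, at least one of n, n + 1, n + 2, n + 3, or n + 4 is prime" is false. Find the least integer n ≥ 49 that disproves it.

n = 54

We need the least integer n ≥ 49 for which n, n + 1, n + 2, n + 3, n + 4 are all composite.
The first 5 eligible values, up to n = 53, all satisfy the conclusion.
n = 54: 54 = 2 × 27; 55 = 5 × 11; 56 = 2 × 28; 57 = 3 × 19; 58 = 2 × 29 — all composite.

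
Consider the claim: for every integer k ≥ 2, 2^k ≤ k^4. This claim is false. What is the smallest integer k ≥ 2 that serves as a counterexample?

k = 17

A counterexample is any integer k ≥ 2 such that 2^k > k^4; we check each in order.
For k = 2, 3, 4, 5, …, 14, 15, 16 the conclusion holds.
k = 17: 2^k = 131072 and k^4 = 83521, so 131072 > 83521.
Hence k = 17 is a counterexample.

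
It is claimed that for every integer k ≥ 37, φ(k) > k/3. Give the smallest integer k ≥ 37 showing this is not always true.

k = 42

Check each integer k ≥ 37 in order until the claim fails.
The first 5 eligible values, up to k = 41, all satisfy the conclusion.
k = 42: φ(42) = 12 and 42/3 = 14, so φ(42) ≤ 42/3.
Thus k = 42 disproves the claim, and no smaller k works.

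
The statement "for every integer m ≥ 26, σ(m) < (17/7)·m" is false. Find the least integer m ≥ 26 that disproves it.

Check each integer m ≥ 26 in order until the claim fails.
For m = 26, 27, 28, 29, 30, 31, 32, 33, 34, 35 the conclusion holds.
m = 36: σ(36) = 91; 91 ≥ 612/7.
Hence m = 36 is a counterexample.

m = 36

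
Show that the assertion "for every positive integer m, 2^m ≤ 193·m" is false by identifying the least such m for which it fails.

m = 12

The first 11 eligible values, up to m = 11, all satisfy the conclusion.
m = 12: 2^m = 4096 and 193·m = 2316, so 4096 > 2316.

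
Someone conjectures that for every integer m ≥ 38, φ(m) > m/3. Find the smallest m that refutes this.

For m = 38, 39, 40, 41 the conclusion holds.
m = 42: φ(42) = 12 and 42/3 = 14, so φ(42) ≤ 42/3.

m = 42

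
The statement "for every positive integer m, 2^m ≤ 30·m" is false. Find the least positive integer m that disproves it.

m = 1: 2^m = 2 and 30·m = 30, so 2 ≤ 30.
m = 2: 2^m = 4 and 30·m = 60, so 4 ≤ 60.
m = 3: 2^m = 8 and 30·m = 90, so 8 ≤ 90.
m = 4: 2^m = 16 and 30·m = 120, so 16 ≤ 120.
m = 5: 2^m = 32 and 30·m = 150, so 32 ≤ 150.
m = 6: 2^m = 64 and 30·m = 180, so 64 ≤ 180.
m = 7: 2^m = 128 and 30·m = 210, so 128 ≤ 210.
m = 8: 2^m = 256 and 30·m = 240, so 256 > 240.

m = 8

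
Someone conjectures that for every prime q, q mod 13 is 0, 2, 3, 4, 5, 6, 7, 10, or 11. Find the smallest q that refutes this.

We need the least prime q for which the claim fails.
For q = 2, 3, 5, 7, …, 37, 41, 43 the conclusion holds.
q = 47: 47 mod 13 = 8 — not in {0, 2, 3, 4, 5, 6, 7, 10, 11}.
Thus q = 47 disproves the claim, and no smaller q works.

q = 47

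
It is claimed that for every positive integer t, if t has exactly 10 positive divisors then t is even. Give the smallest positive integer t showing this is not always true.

For t = 48, 80, 112, 162, 176, 208, 272, 304, 368 the conclusion holds.
t = 405: divisors of 405: 10 divisors; 405 is odd.
Hence t = 405 is a counterexample.

t = 405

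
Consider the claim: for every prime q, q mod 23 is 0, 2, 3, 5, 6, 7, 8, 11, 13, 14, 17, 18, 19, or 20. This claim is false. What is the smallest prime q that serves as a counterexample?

q = 47

A counterexample is any prime q such that the claim fails; we check each in order.
The first 14 eligible values, up to q = 43, all satisfy the conclusion.
q = 47: 47 mod 23 = 1 — not in {0, 2, 3, 5, 6, 7, 8, 11, 13, 14, 17, 18, 19, 20}.
So q = 47 is the smallest counterexample.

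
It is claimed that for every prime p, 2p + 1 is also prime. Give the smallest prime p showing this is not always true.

p = 7

We need the least prime p for which 2p + 1 is not prime.
For p = 2, 3, 5 the conclusion holds.
p = 7: 2p + 1 = 15 = 3 × 5, not prime.
Thus p = 7 disproves the claim, and no smaller p works.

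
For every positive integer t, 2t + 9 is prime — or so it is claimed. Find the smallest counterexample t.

t = 3

Check each positive integer t in order until 2t + 9 is not prime.
t = 1: 2t + 9 = 11, prime.
t = 2: 2t + 9 = 13, prime.
t = 3: 2t + 9 = 15 = 3 × 5, composite.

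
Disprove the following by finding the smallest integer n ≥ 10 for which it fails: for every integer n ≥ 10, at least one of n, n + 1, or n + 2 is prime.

For n = 10, 11, 12, 13 the conclusion holds.
n = 14: 14 = 2 × 7; 15 = 3 × 5; 16 = 2 × 8 — all composite.
Thus n = 14 disproves the claim, and no smaller n works.

n = 14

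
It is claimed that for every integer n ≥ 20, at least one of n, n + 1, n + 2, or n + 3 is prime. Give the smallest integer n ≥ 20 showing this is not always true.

We need the least integer n ≥ 20 for which n, n + 1, n + 2, n + 3 are all composite.
For n = 20, 21, 22, 23 the conclusion holds.
n = 24: 24 = 2 × 12; 25 = 5 × 5; 26 = 2 × 13; 27 = 3 × 9 — all composite.

n = 24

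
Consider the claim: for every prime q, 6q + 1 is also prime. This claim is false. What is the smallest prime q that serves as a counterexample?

q = 19

Check each prime q in order until 6q + 1 is not prime.
q = 2: 6q + 1 = 13, prime.
q = 3: 6q + 1 = 19, prime.
q = 5: 6q + 1 = 31, prime.
q = 7: 6q + 1 = 43, prime.
q = 11: 6q + 1 = 67, prime.
q = 13: 6q + 1 = 79, prime.
q = 17: 6q + 1 = 103, prime.
q = 19: 6q + 1 = 115 = 5 × 23, not prime.
Thus q = 19 disproves the claim, and no smaller q works.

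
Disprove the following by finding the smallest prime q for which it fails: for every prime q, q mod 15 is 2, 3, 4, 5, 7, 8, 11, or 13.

Check each prime q in order until the claim fails.
For q = 2, 3, 5, 7, 11, 13, 17, 19, 23 the conclusion holds.
q = 29: 29 mod 15 = 14 — not in {2, 3, 4, 5, 7, 8, 11, 13}.

q = 29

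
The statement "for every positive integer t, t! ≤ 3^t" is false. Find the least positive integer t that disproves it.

t = 7

We need the least positive integer t for which t! > 3^t.
t = 1: t! = 1 and 3^t = 3, so 1 ≤ 3.
t = 2: t! = 2 and 3^t = 9, so 2 ≤ 9.
t = 3: t! = 6 and 3^t = 27, so 6 ≤ 27.
t = 4: t! = 24 and 3^t = 81, so 24 ≤ 81.
t = 5: t! = 120 and 3^t = 243, so 120 ≤ 243.
t = 6: t! = 720 and 3^t = 729, so 720 ≤ 729.
t = 7: t! = 5040 and 3^t = 2187, so 5040 > 2187.
Hence t = 7 is a counterexample.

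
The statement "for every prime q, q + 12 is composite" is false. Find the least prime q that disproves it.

q = 5

Check each prime q in order until q + 12 is prime.
For q = 2, 3 the conclusion holds.
q = 5: q + 12 = 17, prime — not composite.
So q = 5 is the smallest counterexample.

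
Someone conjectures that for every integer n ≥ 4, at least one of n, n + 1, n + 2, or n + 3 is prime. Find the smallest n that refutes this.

For n = 4, 5, 6, 7, …, 21, 22, 23 the conclusion holds.
n = 24: 24 = 2 × 12; 25 = 5 × 5; 26 = 2 × 13; 27 = 3 × 9 — all composite.
Thus n = 24 disproves the claim, and no smaller n works.

n = 24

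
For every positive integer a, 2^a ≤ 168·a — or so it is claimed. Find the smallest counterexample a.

A counterexample is any positive integer a such that 2^a > 168·a; we check each in order.
For a = 1, 2, 3, 4, 5, 6, 7, 8, 9, 10 the conclusion holds.
a = 11: 2^a = 2048 and 168·a = 1848, so 2048 > 1848.
Thus a = 11 disproves the claim, and no smaller a works.

a = 11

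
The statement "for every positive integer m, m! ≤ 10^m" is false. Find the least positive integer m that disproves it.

We need the least positive integer m for which m! > 10^m.
For m = 1, 2, 3, 4, …, 22, 23, 24 the conclusion holds.
m = 25: m! = 15511210043330985984000000 and 10^m = 10000000000000000000000000, so 15511210043330985984000000 > 10000000000000000000000000.
Hence m = 25 is a counterexample.

m = 25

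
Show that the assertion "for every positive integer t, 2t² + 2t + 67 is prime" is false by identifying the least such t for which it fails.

t = 3

Check each positive integer t in order until 2t² + 2t + 67 is not prime.
t = 1: 2t² + 2t + 67 = 71, prime.
t = 2: 2t² + 2t + 67 = 79, prime.
t = 3: 2t² + 2t + 67 = 91 = 7 × 13, composite.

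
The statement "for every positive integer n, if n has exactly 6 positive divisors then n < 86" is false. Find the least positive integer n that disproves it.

For n = 12, 18, 20, 28, …, 68, 75, 76 the conclusion holds.
n = 92: τ(92) = 6; 92 ≥ 86.

n = 92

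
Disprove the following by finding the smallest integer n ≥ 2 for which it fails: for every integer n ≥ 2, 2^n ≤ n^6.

We need the least integer n ≥ 2 for which 2^n > n^6.
For n = 2, 3, 4, 5, …, 27, 28, 29 the conclusion holds.
n = 30: 2^n = 1073741824 and n^6 = 729000000, so 1073741824 > 729000000.

n = 30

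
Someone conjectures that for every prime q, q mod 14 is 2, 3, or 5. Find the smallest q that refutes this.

q = 7

We need the least prime q for which the claim fails.
q = 2: 2 mod 14 = 2.
q = 3: 3 mod 14 = 3.
q = 5: 5 mod 14 = 5.
q = 7: 7 mod 14 = 7 — not in {2, 3, 5}.
Hence q = 7 is a counterexample.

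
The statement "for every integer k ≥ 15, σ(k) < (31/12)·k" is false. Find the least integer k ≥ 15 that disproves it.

k = 48

The first 33 eligible values, up to k = 47, all satisfy the conclusion.
k = 48: σ(48) = 124; 124 ≥ 124.
Hence k = 48 is a counterexample.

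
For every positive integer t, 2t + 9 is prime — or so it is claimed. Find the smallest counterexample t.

t = 1: 2t + 9 = 11, prime.
t = 2: 2t + 9 = 13, prime.
t = 3: 2t + 9 = 15 = 3 × 5, composite.
Thus t = 3 disproves the claim, and no smaller t works.

t = 3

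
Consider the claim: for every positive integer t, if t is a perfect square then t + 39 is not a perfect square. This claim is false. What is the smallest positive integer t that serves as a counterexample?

t = 25

The first 4 eligible values, up to t = 16, all satisfy the conclusion.
t = 25: 25 = 5² and 25 + 39 = 64 = 8².
Hence t = 25 is a counterexample.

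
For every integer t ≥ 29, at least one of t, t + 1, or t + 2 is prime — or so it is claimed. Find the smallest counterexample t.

We need the least integer t ≥ 29 for which t, t + 1, t + 2 are all composite.
For t = 29, 30, 31 the conclusion holds.
t = 32: 32 = 2 × 16; 33 = 3 × 11; 34 = 2 × 17 — all composite.

t = 32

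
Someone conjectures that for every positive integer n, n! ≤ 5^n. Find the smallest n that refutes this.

n = 12

A counterexample is any positive integer n such that n! > 5^n; we check each in order.
For n = 1, 2, 3, 4, …, 9, 10, 11 the conclusion holds.
n = 12: n! = 479001600 and 5^n = 244140625, so 479001600 > 244140625.
Hence n = 12 is a counterexample.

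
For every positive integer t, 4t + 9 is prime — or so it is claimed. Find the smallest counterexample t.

Check each positive integer t in order until 4t + 9 is not prime.
For t = 1, 2 the conclusion holds.
t = 3: 4t + 9 = 21 = 3 × 7, composite.
Hence t = 3 is a counterexample.

t = 3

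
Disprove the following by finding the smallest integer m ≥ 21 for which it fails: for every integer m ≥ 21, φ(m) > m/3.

m = 24

For m = 21, 22, 23 the conclusion holds.
m = 24: φ(24) = 8 and 24/3 = 8, so φ(24) ≤ 24/3.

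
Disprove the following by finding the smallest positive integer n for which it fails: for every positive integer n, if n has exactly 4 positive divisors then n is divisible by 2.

We need the least positive integer n for which n has exactly 4 positive divisors but n is not divisible by 2.
For n = 6, 8, 10, 14 the conclusion holds.
n = 15: τ(15) = 4; 15 mod 2 = 1.

n = 15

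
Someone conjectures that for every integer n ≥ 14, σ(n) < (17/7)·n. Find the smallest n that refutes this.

n = 24

For n = 14, 15, 16, 17, 18, 19, 20, 21, 22, 23 the conclusion holds.
n = 24: σ(24) = 60; 60 ≥ 408/7.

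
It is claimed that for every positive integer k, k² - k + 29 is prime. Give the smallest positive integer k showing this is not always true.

k = 3

k = 1: k² - k + 29 = 29, prime.
k = 2: k² - k + 29 = 31, prime.
k = 3: k² - k + 29 = 35 = 5 × 7, composite.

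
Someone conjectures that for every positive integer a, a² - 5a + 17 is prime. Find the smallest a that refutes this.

Check each positive integer a in order until a² - 5a + 17 is not prime.
For a = 1, 2, 3, 4, …, 10, 11, 12 the conclusion holds.
a = 13: a² - 5a + 17 = 121 = 11 × 11, composite.

a = 13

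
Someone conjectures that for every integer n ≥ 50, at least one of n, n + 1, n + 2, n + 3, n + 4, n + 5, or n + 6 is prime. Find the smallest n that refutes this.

Check each integer n ≥ 50 in order until n, n + 1, n + 2, n + 3, n + 4, n + 5, n + 6 are all composite.
The first 40 eligible values, up to n = 89, all satisfy the conclusion.
n = 90: 90 = 2 × 45; 91 = 7 × 13; 92 = 2 × 46; 93 = 3 × 31; 94 = 2 × 47; 95 = 5 × 19; 96 = 2 × 48 — all composite.
Thus n = 90 disproves the claim, and no smaller n works.

n = 90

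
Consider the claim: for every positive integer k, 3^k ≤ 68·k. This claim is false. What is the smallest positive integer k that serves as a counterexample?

k = 6

Check each positive integer k in order until 3^k > 68·k.
For k = 1, 2, 3, 4, 5 the conclusion holds.
k = 6: 3^k = 729 and 68·k = 408, so 729 > 408.
Hence k = 6 is a counterexample.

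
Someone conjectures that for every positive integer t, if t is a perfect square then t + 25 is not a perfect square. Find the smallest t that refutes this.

t = 144

A counterexample is any positive integer t such that t is a perfect square but t + 25 is a perfect square; we check each in order.
For t = 1, 4, 9, 16, …, 81, 100, 121 the conclusion holds.
t = 144: 144 = 12² and 144 + 25 = 169 = 13².
Thus t = 144 disproves the claim, and no smaller t works.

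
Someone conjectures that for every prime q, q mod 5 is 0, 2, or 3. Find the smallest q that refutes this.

Check each prime q in order until the claim fails.
The first 4 eligible values, up to q = 7, all satisfy the conclusion.
q = 11: 11 mod 5 = 1 — not in {0, 2, 3}.
So q = 11 is the smallest counterexample.

q = 11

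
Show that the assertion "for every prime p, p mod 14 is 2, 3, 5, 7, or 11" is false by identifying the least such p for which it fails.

p = 13

A counterexample is any prime p such that the claim fails; we check each in order.
For p = 2, 3, 5, 7, 11 the conclusion holds.
p = 13: 13 mod 14 = 13 — not in {2, 3, 5, 7, 11}.
So p = 13 is the smallest counterexample.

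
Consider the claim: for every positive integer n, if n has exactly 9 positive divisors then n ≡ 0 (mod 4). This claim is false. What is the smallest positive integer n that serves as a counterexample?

Check each positive integer n in order until n has exactly 9 positive divisors but the claim fails.
For n = 36, 100, 196 the conclusion holds.
n = 225: τ(225) = 9; 225 ≡ 1 (mod 4).

n = 225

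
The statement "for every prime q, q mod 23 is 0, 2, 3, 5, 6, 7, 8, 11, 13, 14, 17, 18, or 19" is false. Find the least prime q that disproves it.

q = 43

We need the least prime q for which the claim fails.
For q = 2, 3, 5, 7, …, 31, 37, 41 the conclusion holds.
q = 43: 43 mod 23 = 20 — not in {0, 2, 3, 5, 6, 7, 8, 11, 13, 14, 17, 18, 19}.
Thus q = 43 disproves the claim, and no smaller q works.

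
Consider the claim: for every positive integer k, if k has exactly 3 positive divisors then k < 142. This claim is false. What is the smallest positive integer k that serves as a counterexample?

A counterexample is any positive integer k such that k has exactly 3 positive divisors but the claim fails; we check each in order.
k = 4: τ(4) = 3; 4 < 142.
k = 9: τ(9) = 3; 9 < 142.
k = 25: τ(25) = 3; 25 < 142.
k = 49: τ(49) = 3; 49 < 142.
k = 121: τ(121) = 3; 121 < 142.
k = 169: τ(169) = 3; 169 ≥ 142.
Thus k = 169 disproves the claim, and no smaller k works.

k = 169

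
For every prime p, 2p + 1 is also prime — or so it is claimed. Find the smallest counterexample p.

p = 7

Check each prime p in order until 2p + 1 is not prime.
For p = 2, 3, 5 the conclusion holds.
p = 7: 2p + 1 = 15 = 3 × 5, not prime.
Hence p = 7 is a counterexample.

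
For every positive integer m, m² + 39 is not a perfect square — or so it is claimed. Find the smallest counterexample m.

m = 5

For m = 1, 2, 3, 4 the conclusion holds.
m = 5: 5² + 39 = 64 = 8², a perfect square.
Thus m = 5 disproves the claim, and no smaller m works.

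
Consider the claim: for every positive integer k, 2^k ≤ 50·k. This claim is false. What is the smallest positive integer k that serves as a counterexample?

k = 9

A counterexample is any positive integer k such that 2^k > 50·k; we check each in order.
For k = 1, 2, 3, 4, 5, 6, 7, 8 the conclusion holds.
k = 9: 2^k = 512 and 50·k = 450, so 512 > 450.
Hence k = 9 is a counterexample.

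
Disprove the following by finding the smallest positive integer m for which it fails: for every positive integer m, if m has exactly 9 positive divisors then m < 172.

A counterexample is any positive integer m such that m has exactly 9 positive divisors but the claim fails; we check each in order.
For m = 36, 100 the conclusion holds.
m = 196: τ(196) = 9; 196 ≥ 172.
So m = 196 is the smallest counterexample.

m = 196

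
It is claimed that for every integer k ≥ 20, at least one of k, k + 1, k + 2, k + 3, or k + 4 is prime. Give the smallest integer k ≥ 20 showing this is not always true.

k = 24

We need the least integer k ≥ 20 for which k, k + 1, k + 2, k + 3, k + 4 are all composite.
The first 4 eligible values, up to k = 23, all satisfy the conclusion.
k = 24: 24 = 2 × 12; 25 = 5 × 5; 26 = 2 × 13; 27 = 3 × 9; 28 = 2 × 14 — all composite.
So k = 24 is the smallest counterexample.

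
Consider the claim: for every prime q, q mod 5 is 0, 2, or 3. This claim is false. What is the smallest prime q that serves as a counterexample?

The first 4 eligible values, up to q = 7, all satisfy the conclusion.
q = 11: 11 mod 5 = 1 — not in {0, 2, 3}.

q = 11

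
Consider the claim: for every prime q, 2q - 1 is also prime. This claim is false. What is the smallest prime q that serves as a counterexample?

q = 5

q = 2: 2q - 1 = 3, prime.
q = 3: 2q - 1 = 5, prime.
q = 5: 2q - 1 = 9 = 3 × 3, not prime.
So q = 5 is the smallest counterexample.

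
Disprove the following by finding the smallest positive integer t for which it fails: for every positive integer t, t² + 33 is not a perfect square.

t = 4

We need the least positive integer t for which t² + 33 is a perfect square.
For t = 1, 2, 3 the conclusion holds.
t = 4: 4² + 33 = 49 = 7², a perfect square.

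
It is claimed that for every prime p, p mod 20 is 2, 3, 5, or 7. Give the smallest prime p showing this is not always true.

For p = 2, 3, 5, 7 the conclusion holds.
p = 11: 11 mod 20 = 11 — not in {2, 3, 5, 7}.
So p = 11 is the smallest counterexample.

p = 11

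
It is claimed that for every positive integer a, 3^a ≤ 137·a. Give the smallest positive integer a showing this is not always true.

The first 6 eligible values, up to a = 6, all satisfy the conclusion.
a = 7: 3^a = 2187 and 137·a = 959, so 2187 > 959.

a = 7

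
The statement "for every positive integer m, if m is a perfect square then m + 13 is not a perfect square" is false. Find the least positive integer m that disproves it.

m = 36

Check each positive integer m in order until m is a perfect square but m + 13 is a perfect square.
For m = 1, 4, 9, 16, 25 the conclusion holds.
m = 36: 36 = 6² and 36 + 13 = 49 = 7².
Thus m = 36 disproves the claim, and no smaller m works.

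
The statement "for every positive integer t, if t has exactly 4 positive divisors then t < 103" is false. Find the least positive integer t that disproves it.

t = 106

Check each positive integer t in order until t has exactly 4 positive divisors but the claim fails.
For t = 6, 8, 10, 14, …, 93, 94, 95 the conclusion holds.
t = 106: τ(106) = 4; 106 ≥ 103.
Thus t = 106 disproves the claim, and no smaller t works.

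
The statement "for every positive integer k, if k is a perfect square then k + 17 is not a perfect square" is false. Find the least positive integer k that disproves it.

A counterexample is any positive integer k such that k is a perfect square but k + 17 is a perfect square; we check each in order.
k = 1: 1 + 17 = 18, not a perfect square.
k = 4: 4 + 17 = 21, not a perfect square.
k = 9: 9 + 17 = 26, not a perfect square.
k = 16: 16 + 17 = 33, not a perfect square.
k = 25: 25 + 17 = 42, not a perfect square.
k = 36: 36 + 17 = 53, not a perfect square.
k = 49: 49 + 17 = 66, not a perfect square.
k = 64: 64 = 8² and 64 + 17 = 81 = 9².
Thus k = 64 disproves the claim, and no smaller k works.

k = 64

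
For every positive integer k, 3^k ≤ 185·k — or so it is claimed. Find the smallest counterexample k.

Check each positive integer k in order until 3^k > 185·k.
k = 1: 3^k = 3 and 185·k = 185, so 3 ≤ 185.
k = 2: 3^k = 9 and 185·k = 370, so 9 ≤ 370.
k = 3: 3^k = 27 and 185·k = 555, so 27 ≤ 555.
k = 4: 3^k = 81 and 185·k = 740, so 81 ≤ 740.
k = 5: 3^k = 243 and 185·k = 925, so 243 ≤ 925.
k = 6: 3^k = 729 and 185·k = 1110, so 729 ≤ 1110.
k = 7: 3^k = 2187 and 185·k = 1295, so 2187 > 1295.
Thus k = 7 disproves the claim, and no smaller k works.

k = 7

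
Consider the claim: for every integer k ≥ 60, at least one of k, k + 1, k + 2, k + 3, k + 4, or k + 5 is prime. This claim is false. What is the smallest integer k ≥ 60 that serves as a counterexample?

The first 30 eligible values, up to k = 89, all satisfy the conclusion.
k = 90: 90 = 2 × 45; 91 = 7 × 13; 92 = 2 × 46; 93 = 3 × 31; 94 = 2 × 47; 95 = 5 × 19 — all composite.
Thus k = 90 disproves the claim, and no smaller k works.

k = 90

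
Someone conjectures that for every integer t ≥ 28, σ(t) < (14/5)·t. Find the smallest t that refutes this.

t = 60

For t = 28, 29, 30, 31, …, 57, 58, 59 the conclusion holds.
t = 60: σ(60) = 168; 168 ≥ 168.
Hence t = 60 is a counterexample.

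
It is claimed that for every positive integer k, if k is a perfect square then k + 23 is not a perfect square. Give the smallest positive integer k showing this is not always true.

k = 121

For k = 1, 4, 9, 16, 25, 36, 49, 64, 81, 100 the conclusion holds.
k = 121: 121 = 11² and 121 + 23 = 144 = 12².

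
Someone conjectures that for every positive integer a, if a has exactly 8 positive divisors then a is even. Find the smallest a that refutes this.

a = 105

Check each positive integer a in order until a has exactly 8 positive divisors but a is odd.
For a = 24, 30, 40, 42, …, 88, 102, 104 the conclusion holds.
a = 105: divisors of 105: 1, 3, 5, 7, 15, 21, 35, 105; 105 is odd.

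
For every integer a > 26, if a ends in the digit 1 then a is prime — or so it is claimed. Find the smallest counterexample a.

We need the least integer a > 26 for which a ends in the digit 1 but a is not prime.
For a = 31, 41 the conclusion holds.
a = 51: 51 ends in 1; 51 = 3 × 17, composite.
Hence a = 51 is a counterexample.

a = 51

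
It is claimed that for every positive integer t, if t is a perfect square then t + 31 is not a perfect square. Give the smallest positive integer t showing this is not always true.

A counterexample is any positive integer t such that t is a perfect square but t + 31 is a perfect square; we check each in order.
For t = 1, 4, 9, 16, …, 144, 169, 196 the conclusion holds.
t = 225: 225 = 15² and 225 + 31 = 256 = 16².
So t = 225 is the smallest counterexample.

t = 225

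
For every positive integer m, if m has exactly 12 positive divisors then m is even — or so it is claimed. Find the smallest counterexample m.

We need the least positive integer m for which m has exactly 12 positive divisors but m is odd.
The first 24 eligible values, up to m = 308, all satisfy the conclusion.
m = 315: divisors of 315: 12 divisors; 315 is odd.

m = 315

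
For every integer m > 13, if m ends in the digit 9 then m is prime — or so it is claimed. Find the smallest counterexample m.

m = 39

Check each integer m > 13 in order until m ends in the digit 9 but m is not prime.
m = 19: 19 ends in 9 and is prime.
m = 29: 29 ends in 9 and is prime.
m = 39: 39 ends in 9; 39 = 3 × 13, composite.
Hence m = 39 is a counterexample.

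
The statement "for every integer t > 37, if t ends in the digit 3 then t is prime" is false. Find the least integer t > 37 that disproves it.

t = 63

For t = 43, 53 the conclusion holds.
t = 63: 63 ends in 3; 63 = 3 × 21, composite.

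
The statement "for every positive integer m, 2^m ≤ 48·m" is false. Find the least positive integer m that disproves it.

m = 9

A counterexample is any positive integer m such that 2^m > 48·m; we check each in order.
m = 1: 2^m = 2 and 48·m = 48, so 2 ≤ 48.
m = 2: 2^m = 4 and 48·m = 96, so 4 ≤ 96.
m = 3: 2^m = 8 and 48·m = 144, so 8 ≤ 144.
m = 4: 2^m = 16 and 48·m = 192, so 16 ≤ 192.
m = 5: 2^m = 32 and 48·m = 240, so 32 ≤ 240.
m = 6: 2^m = 64 and 48·m = 288, so 64 ≤ 288.
m = 7: 2^m = 128 and 48·m = 336, so 128 ≤ 336.
m = 8: 2^m = 256 and 48·m = 384, so 256 ≤ 384.
m = 9: 2^m = 512 and 48·m = 432, so 512 > 432.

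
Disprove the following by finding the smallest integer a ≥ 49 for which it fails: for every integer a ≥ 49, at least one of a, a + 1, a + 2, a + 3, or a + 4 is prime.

We need the least integer a ≥ 49 for which a, a + 1, a + 2, a + 3, a + 4 are all composite.
The first 5 eligible values, up to a = 53, all satisfy the conclusion.
a = 54: 54 = 2 × 27; 55 = 5 × 11; 56 = 2 × 28; 57 = 3 × 19; 58 = 2 × 29 — all composite.

a = 54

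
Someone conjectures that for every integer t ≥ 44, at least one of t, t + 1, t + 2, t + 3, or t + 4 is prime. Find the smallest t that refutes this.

t = 48

A counterexample is any integer t ≥ 44 such that t, t + 1, t + 2, t + 3, t + 4 are all composite; we check each in order.
The first 4 eligible values, up to t = 47, all satisfy the conclusion.
t = 48: 48 = 2 × 24; 49 = 7 × 7; 50 = 2 × 25; 51 = 3 × 17; 52 = 2 × 26 — all composite.
Thus t = 48 disproves the claim, and no smaller t works.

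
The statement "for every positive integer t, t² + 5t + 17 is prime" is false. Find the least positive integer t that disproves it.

For t = 1, 2, 3, 4, 5, 6, 7 the conclusion holds.
t = 8: t² + 5t + 17 = 121 = 11 × 11, composite.

t = 8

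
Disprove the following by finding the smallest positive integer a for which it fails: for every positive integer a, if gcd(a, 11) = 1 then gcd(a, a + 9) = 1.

For a = 1, 2 the conclusion holds.
a = 3: gcd(3, 12) = 3.
Thus a = 3 disproves the claim, and no smaller a works.

a = 3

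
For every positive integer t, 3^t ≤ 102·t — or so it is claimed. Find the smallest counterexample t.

t = 6

A counterexample is any positive integer t such that 3^t > 102·t; we check each in order.
t = 1: 3^t = 3 and 102·t = 102, so 3 ≤ 102.
t = 2: 3^t = 9 and 102·t = 204, so 9 ≤ 204.
t = 3: 3^t = 27 and 102·t = 306, so 27 ≤ 306.
t = 4: 3^t = 81 and 102·t = 408, so 81 ≤ 408.
t = 5: 3^t = 243 and 102·t = 510, so 243 ≤ 510.
t = 6: 3^t = 729 and 102·t = 612, so 729 > 612.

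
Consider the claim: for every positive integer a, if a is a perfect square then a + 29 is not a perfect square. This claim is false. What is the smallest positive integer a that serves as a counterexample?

Check each positive integer a in order until a is a perfect square but a + 29 is a perfect square.
For a = 1, 4, 9, 16, …, 121, 144, 169 the conclusion holds.
a = 196: 196 = 14² and 196 + 29 = 225 = 15².
So a = 196 is the smallest counterexample.

a = 196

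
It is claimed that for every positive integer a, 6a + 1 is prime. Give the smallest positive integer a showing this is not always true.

a = 4

We need the least positive integer a for which 6a + 1 is not prime.
For a = 1, 2, 3 the conclusion holds.
a = 4: 6a + 1 = 25 = 5 × 5, composite.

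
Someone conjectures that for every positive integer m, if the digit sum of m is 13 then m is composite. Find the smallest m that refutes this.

m = 49: digit sum 13; 49 is composite.
m = 58: digit sum 13; 58 is composite.
m = 67: digit sum 13; 67 is prime, not composite.

m = 67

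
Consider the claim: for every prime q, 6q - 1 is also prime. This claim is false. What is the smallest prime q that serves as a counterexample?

We need the least prime q for which 6q - 1 is not prime.
q = 2: 6q - 1 = 11, prime.
q = 3: 6q - 1 = 17, prime.
q = 5: 6q - 1 = 29, prime.
q = 7: 6q - 1 = 41, prime.
q = 11: 6q - 1 = 65 = 5 × 13, not prime.
Hence q = 11 is a counterexample.

q = 11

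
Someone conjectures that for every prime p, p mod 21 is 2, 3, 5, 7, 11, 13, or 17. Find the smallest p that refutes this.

Check each prime p in order until the claim fails.
The first 7 eligible values, up to p = 17, all satisfy the conclusion.
p = 19: 19 mod 21 = 19 — not in {2, 3, 5, 7, 11, 13, 17}.

p = 19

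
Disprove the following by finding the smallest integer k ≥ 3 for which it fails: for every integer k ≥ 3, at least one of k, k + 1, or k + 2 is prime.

A counterexample is any integer k ≥ 3 such that k, k + 1, k + 2 are all composite; we check each in order.
The first 5 eligible values, up to k = 7, all satisfy the conclusion.
k = 8: 8 = 2 × 4; 9 = 3 × 3; 10 = 2 × 5 — all composite.
Hence k = 8 is a counterexample.

k = 8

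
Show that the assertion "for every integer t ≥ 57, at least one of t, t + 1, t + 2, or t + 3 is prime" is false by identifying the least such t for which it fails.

t = 62

The first 5 eligible values, up to t = 61, all satisfy the conclusion.
t = 62: 62 = 2 × 31; 63 = 3 × 21; 64 = 2 × 32; 65 = 5 × 13 — all composite.
So t = 62 is the smallest counterexample.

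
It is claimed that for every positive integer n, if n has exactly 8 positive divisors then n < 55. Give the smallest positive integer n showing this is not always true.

n = 56

We need the least positive integer n for which n has exactly 8 positive divisors but the claim fails.
n = 24: τ(24) = 8; 24 < 55.
n = 30: τ(30) = 8; 30 < 55.
n = 40: τ(40) = 8; 40 < 55.
n = 42: τ(42) = 8; 42 < 55.
n = 54: τ(54) = 8; 54 < 55.
n = 56: τ(56) = 8; 56 ≥ 55.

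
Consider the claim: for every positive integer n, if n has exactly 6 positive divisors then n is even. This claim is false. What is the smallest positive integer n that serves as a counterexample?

The first 6 eligible values, up to n = 44, all satisfy the conclusion.
n = 45: divisors of 45: 1, 3, 5, 9, 15, 45; 45 is odd.
Hence n = 45 is a counterexample.

n = 45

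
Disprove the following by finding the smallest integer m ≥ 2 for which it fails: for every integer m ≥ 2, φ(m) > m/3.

A counterexample is any integer m ≥ 2 such that the claim fails; we check each in order.
The first 4 eligible values, up to m = 5, all satisfy the conclusion.
m = 6: φ(6) = 2 and 6/3 = 2, so φ(6) ≤ 6/3.

m = 6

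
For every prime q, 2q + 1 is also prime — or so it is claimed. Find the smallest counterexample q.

q = 7

A counterexample is any prime q such that 2q + 1 is not prime; we check each in order.
q = 2: 2q + 1 = 5, prime.
q = 3: 2q + 1 = 7, prime.
q = 5: 2q + 1 = 11, prime.
q = 7: 2q + 1 = 15 = 3 × 5, not prime.
Thus q = 7 disproves the claim, and no smaller q works.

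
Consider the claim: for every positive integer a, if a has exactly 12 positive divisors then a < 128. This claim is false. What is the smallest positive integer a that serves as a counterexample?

A counterexample is any positive integer a such that a has exactly 12 positive divisors but the claim fails; we check each in order.
a = 60: τ(60) = 12; 60 < 128.
a = 72: τ(72) = 12; 72 < 128.
a = 84: τ(84) = 12; 84 < 128.
a = 90: τ(90) = 12; 90 < 128.
a = 96: τ(96) = 12; 96 < 128.
a = 108: τ(108) = 12; 108 < 128.
a = 126: τ(126) = 12; 126 < 128.
a = 132: τ(132) = 12; 132 ≥ 128.
Thus a = 132 disproves the claim, and no smaller a works.

a = 132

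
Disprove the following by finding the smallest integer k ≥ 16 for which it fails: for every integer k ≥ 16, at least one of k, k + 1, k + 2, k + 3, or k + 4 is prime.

For k = 16, 17, 18, 19, 20, 21, 22, 23 the conclusion holds.
k = 24: 24 = 2 × 12; 25 = 5 × 5; 26 = 2 × 13; 27 = 3 × 9; 28 = 2 × 14 — all composite.
So k = 24 is the smallest counterexample.

k = 24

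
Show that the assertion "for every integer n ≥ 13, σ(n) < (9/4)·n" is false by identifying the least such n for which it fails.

n = 24

A counterexample is any integer n ≥ 13 such that the claim fails; we check each in order.
The first 11 eligible values, up to n = 23, all satisfy the conclusion.
n = 24: σ(24) = 60; 60 ≥ 54.
Thus n = 24 disproves the claim, and no smaller n works.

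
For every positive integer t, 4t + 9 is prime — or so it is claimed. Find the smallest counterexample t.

A counterexample is any positive integer t such that 4t + 9 is not prime; we check each in order.
t = 1: 4t + 9 = 13, prime.
t = 2: 4t + 9 = 17, prime.
t = 3: 4t + 9 = 21 = 3 × 7, composite.
Thus t = 3 disproves the claim, and no smaller t works.

t = 3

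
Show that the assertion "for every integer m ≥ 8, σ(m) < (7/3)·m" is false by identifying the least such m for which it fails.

m = 12

Check each integer m ≥ 8 in order until the claim fails.
m = 8: σ(8) = 15; 15 < 56/3.
m = 9: σ(9) = 13; 13 < 21.
m = 10: σ(10) = 18; 18 < 70/3.
m = 11: σ(11) = 12; 12 < 77/3.
m = 12: σ(12) = 28; 28 ≥ 28.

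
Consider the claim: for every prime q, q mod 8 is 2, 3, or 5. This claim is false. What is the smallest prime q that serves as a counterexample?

A counterexample is any prime q such that the claim fails; we check each in order.
q = 2: 2 mod 8 = 2.
q = 3: 3 mod 8 = 3.
q = 5: 5 mod 8 = 5.
q = 7: 7 mod 8 = 7 — not in {2, 3, 5}.
Thus q = 7 disproves the claim, and no smaller q works.

q = 7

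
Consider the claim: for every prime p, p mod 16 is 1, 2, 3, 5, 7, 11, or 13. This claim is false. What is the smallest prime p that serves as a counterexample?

We need the least prime p for which the claim fails.
For p = 2, 3, 5, 7, 11, 13, 17, 19, 23, 29 the conclusion holds.
p = 31: 31 mod 16 = 15 — not in {1, 2, 3, 5, 7, 11, 13}.
So p = 31 is the smallest counterexample.

p = 31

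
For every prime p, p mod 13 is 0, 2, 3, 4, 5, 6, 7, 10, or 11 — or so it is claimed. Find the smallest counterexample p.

p = 47

A counterexample is any prime p such that the claim fails; we check each in order.
For p = 2, 3, 5, 7, …, 37, 41, 43 the conclusion holds.
p = 47: 47 mod 13 = 8 — not in {0, 2, 3, 4, 5, 6, 7, 10, 11}.
So p = 47 is the smallest counterexample.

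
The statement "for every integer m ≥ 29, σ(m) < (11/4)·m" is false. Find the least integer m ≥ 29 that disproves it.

m = 60

For m = 29, 30, 31, 32, …, 57, 58, 59 the conclusion holds.
m = 60: σ(60) = 168; 168 ≥ 165.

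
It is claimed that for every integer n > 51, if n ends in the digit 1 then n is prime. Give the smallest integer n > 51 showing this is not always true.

Check each integer n > 51 in order until n ends in the digit 1 but n is not prime.
n = 61: 61 ends in 1 and is prime.
n = 71: 71 ends in 1 and is prime.
n = 81: 81 ends in 1; 81 = 3 × 27, composite.

n = 81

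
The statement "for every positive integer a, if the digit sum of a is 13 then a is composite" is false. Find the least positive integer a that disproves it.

A counterexample is any positive integer a such that the digit sum of a is 13 but a is prime; we check each in order.
For a = 49, 58 the conclusion holds.
a = 67: digit sum 13; 67 is prime, not composite.
So a = 67 is the smallest counterexample.

a = 67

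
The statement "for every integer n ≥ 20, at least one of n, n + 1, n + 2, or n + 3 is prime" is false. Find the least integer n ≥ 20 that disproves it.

A counterexample is any integer n ≥ 20 such that n, n + 1, n + 2, n + 3 are all composite; we check each in order.
The first 4 eligible values, up to n = 23, all satisfy the conclusion.
n = 24: 24 = 2 × 12; 25 = 5 × 5; 26 = 2 × 13; 27 = 3 × 9 — all composite.
Hence n = 24 is a counterexample.

n = 24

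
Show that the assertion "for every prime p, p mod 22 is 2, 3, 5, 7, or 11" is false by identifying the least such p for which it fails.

p = 13

A counterexample is any prime p such that the claim fails; we check each in order.
The first 5 eligible values, up to p = 11, all satisfy the conclusion.
p = 13: 13 mod 22 = 13 — not in {2, 3, 5, 7, 11}.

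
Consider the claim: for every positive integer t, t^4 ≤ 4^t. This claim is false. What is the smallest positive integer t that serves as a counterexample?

t = 3

We need the least positive integer t for which t^4 > 4^t.
For t = 1, 2 the conclusion holds.
t = 3: t^4 = 81 and 4^t = 64, so 81 > 64.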